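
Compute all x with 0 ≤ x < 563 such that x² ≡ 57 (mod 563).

128, 435

Since 563 ≡ 3 (mod 4), a square root of 57 is 57^((563+1)/4) = 57^141 mod 563.
Repeated squaring: 57^2≡434, 57^4≡314, 57^8≡71, 57^16≡537, 57^32≡113, 57^64≡383, 57^128≡309 (mod 563).
57^141 = 57^(128+8+4+1) ≡ 435 (mod 563).
Check: 435² = 189225 ≡ 57 (mod 563). The two roots are 128 and 435.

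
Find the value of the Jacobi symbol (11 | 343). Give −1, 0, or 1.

1

Reciprocity: 11 ≡ 3 and 343 ≡ 3 (mod 4), so (11/343) = −(343/11).
Reduce top mod 11: now compute (2/11).
Pull out 2: since 11 ≡ 3 (mod 8), (2/11) = -1.
Reached (1/11) = 1. Collecting the sign flips along the way, the symbol is +1.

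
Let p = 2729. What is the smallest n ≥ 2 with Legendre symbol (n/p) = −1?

(2/2729) = +1, so 2 is a residue.
(3/2729) = −1, so 3 is the smallest positive non-residue mod 2729.

3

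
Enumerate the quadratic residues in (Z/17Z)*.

Square k = 1,…,8 (k and 17−k give the same square):
1²=1, 2²=4, 3²=9, 4²=16, 5²≡8, 6²≡2, 7²≡15, 8²≡13 (mod 17).
So the quadratic residues mod 17 are {1, 2, 4, 8, 9, 13, 15, 16}.

1,2,4,8,9,13,15,16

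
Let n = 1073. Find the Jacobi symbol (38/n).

Pull out 2: since 1073 ≡ 1 (mod 8), (2/1073) = +1.
Reciprocity: 19 ≡ 3 and 1073 ≡ 1 (mod 4), so (19/1073) = +(1073/19).
Reduce top mod 19: now compute (9/19).
Reciprocity: 9 ≡ 1 and 19 ≡ 3 (mod 4), so (9/19) = +(19/9).
Reduce top mod 9: now compute (1/9).
Reached (1/9) = 1. Collecting the sign flips along the way, the symbol is +1.

1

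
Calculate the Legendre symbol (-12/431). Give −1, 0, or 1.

-1

First reduce: -12 ≡ 419 (mod 431).
Reciprocity: 419 ≡ 3 and 431 ≡ 3 (mod 4), so (419/431) = −(431/419).
Reduce top mod 419: now compute (12/419).
Pull out 2^2: since 419 ≡ 3 (mod 8), (2/419) = -1, so (2/419)^2 = +1.
Reciprocity: 3 ≡ 3 and 419 ≡ 3 (mod 4), so (3/419) = −(419/3).
Reduce top mod 3: now compute (2/3).
Pull out 2: since 3 ≡ 3 (mod 8), (2/3) = -1.
Reached (1/3) = 1. Collecting the sign flips along the way, the symbol is -1.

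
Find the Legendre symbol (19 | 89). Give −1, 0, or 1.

-1

Reciprocity: 19 ≡ 3 and 89 ≡ 1 (mod 4), so (19/89) = +(89/19).
Reduce top mod 19: now compute (13/19).
Reciprocity: 13 ≡ 1 and 19 ≡ 3 (mod 4), so (13/19) = +(19/13).
Reduce top mod 13: now compute (6/13).
Pull out 2: since 13 ≡ 5 (mod 8), (2/13) = -1.
Reciprocity: 3 ≡ 3 and 13 ≡ 1 (mod 4), so (3/13) = +(13/3).
Reduce top mod 3: now compute (1/3).
Reached (1/3) = 1. Collecting the sign flips along the way, the symbol is -1.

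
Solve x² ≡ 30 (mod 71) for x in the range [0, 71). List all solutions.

32, 39

Since 71 ≡ 3 (mod 4), a square root of 30 is 30^((71+1)/4) = 30^18 mod 71.
Repeated squaring: 30^2≡48, 30^4≡32, 30^8≡30, 30^16≡48 (mod 71).
30^18 = 30^(16+2) ≡ 32 (mod 71).
Check: 32² = 1024 ≡ 30 (mod 71). The two roots are 32 and 39.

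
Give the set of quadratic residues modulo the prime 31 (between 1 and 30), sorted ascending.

Square k = 1,…,15 (k and 31−k give the same square):
1²=1, 2²=4, 3²=9, 4²=16, 5²=25, 6²≡5, 7²≡18, 8²≡2, 9²≡19, 10²≡7, 11²≡28, 12²≡20, 13²≡14, 14²≡10, 15²≡8 (mod 31).
So the quadratic residues mod 31 are {1, 2, 4, 5, 7, 8, 9, 10, 14, 16, 18, 19, 20, 25, 28}.

1,2,4,5,7,8,9,10,14,16,18,19,20,25,28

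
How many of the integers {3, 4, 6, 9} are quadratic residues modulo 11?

(3/11) = +1 → QR.
(4/11) = +1 → QR.
(6/11) = -1 → non-residue.
(9/11) = +1 → QR.
Total quadratic residues among the 4: 3.

3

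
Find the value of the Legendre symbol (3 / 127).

Euler's criterion: (3/127) ≡ 3^63 (mod 127).
3^2 ≡ 9 (mod 127)
3^4 ≡ 81 (mod 127)
3^8 ≡ 84 (mod 127)
3^16 ≡ 71 (mod 127)
3^32 ≡ 88 (mod 127)
3^63 = 3^(32+16+8+4+2+1) ≡ 126 (mod 127).
Result is 126 ≡ −1, so (3/127) = −1.

-1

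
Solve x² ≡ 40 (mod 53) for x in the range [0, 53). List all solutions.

53 ≡ 1 (mod 4), so we find a root by search.
Trying successive values, 26² = 676 ≡ 40 (mod 53). The other root is 53 − 26 = 27.

26, 27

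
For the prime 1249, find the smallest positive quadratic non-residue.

(2/1249) = +1, so 2 is a residue.
(3/1249) = +1, so 3 is a residue.
(4/1249) = +1, so 4 is a residue.
(5/1249) = +1, so 5 is a residue.
(6/1249) = +1, so 6 is a residue.
(7/1249) = −1, so 7 is the smallest positive non-residue mod 1249.

7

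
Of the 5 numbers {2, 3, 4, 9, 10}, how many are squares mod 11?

(2/11) = -1 → non-residue.
(3/11) = +1 → QR.
(4/11) = +1 → QR.
(9/11) = +1 → QR.
(10/11) = -1 → non-residue.
Total quadratic residues among the 5: 3.

3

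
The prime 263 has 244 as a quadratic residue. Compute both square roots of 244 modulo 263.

36, 227

Since 263 ≡ 3 (mod 4), a square root of 244 is 244^((263+1)/4) = 244^66 mod 263.
Repeated squaring: 244^2≡98, 244^4≡136, 244^8≡86, 244^16≡32, 244^32≡235, 244^64≡258 (mod 263).
244^66 = 244^(64+2) ≡ 36 (mod 263).
Check: 36² = 1296 ≡ 244 (mod 263). The two roots are 36 and 227.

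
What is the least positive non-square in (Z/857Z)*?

(2/857) = +1, so 2 is a residue.
(3/857) = −1, so 3 is the smallest positive non-residue mod 857.

3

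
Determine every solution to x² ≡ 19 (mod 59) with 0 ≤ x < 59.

Since 59 ≡ 3 (mod 4), a square root of 19 is 19^((59+1)/4) = 19^15 mod 59.
Repeated squaring: 19^2≡7, 19^4≡49, 19^8≡41 (mod 59).
19^15 = 19^(8+4+2+1) ≡ 45 (mod 59).
Check: 45² = 2025 ≡ 19 (mod 59). The two roots are 14 and 45.

14, 45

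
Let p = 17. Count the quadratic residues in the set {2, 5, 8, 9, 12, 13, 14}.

4

(2/17) = +1 → QR.
(5/17) = -1 → non-residue.
(8/17) = +1 → QR.
(9/17) = +1 → QR.
(12/17) = -1 → non-residue.
(13/17) = +1 → QR.
(14/17) = -1 → non-residue.
Total quadratic residues among the 7: 4.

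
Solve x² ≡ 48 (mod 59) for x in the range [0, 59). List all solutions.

Since 59 ≡ 3 (mod 4), a square root of 48 is 48^((59+1)/4) = 48^15 mod 59.
Repeated squaring: 48^2≡3, 48^4≡9, 48^8≡22 (mod 59).
48^15 = 48^(8+4+2+1) ≡ 15 (mod 59).
Check: 15² = 225 ≡ 48 (mod 59). The two roots are 15 and 44.

15, 44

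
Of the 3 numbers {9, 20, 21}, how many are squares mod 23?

(9/23) = +1 → QR.
(20/23) = -1 → non-residue.
(21/23) = -1 → non-residue.
Total quadratic residues among the 3: 1.

1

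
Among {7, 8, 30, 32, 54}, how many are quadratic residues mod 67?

(7/67) = -1 → non-residue.
(8/67) = -1 → non-residue.
(30/67) = -1 → non-residue.
(32/67) = -1 → non-residue.
(54/67) = +1 → QR.
Total quadratic residues among the 5: 1.

1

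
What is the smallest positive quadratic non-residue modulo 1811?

(2/1811) = −1, so 2 is the smallest positive non-residue mod 1811.

2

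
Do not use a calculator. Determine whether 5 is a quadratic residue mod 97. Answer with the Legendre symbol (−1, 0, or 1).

Reciprocity: 5 ≡ 1 and 97 ≡ 1 (mod 4), so (5/97) = +(97/5).
Reduce top mod 5: now compute (2/5).
Pull out 2: since 5 ≡ 5 (mod 8), (2/5) = -1.
Reached (1/5) = 1. Collecting the sign flips along the way, the symbol is -1.

-1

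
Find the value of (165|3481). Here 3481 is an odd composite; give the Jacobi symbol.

1

Reciprocity: 165 ≡ 1 and 3481 ≡ 1 (mod 4), so (165/3481) = +(3481/165).
Reduce top mod 165: now compute (16/165).
Pull out 2^4: since 165 ≡ 5 (mod 8), (2/165) = -1, so (2/165)^4 = +1.
Reached (1/165) = 1. Collecting the sign flips along the way, the symbol is +1.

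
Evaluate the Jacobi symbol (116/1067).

Pull out 2^2: since 1067 ≡ 3 (mod 8), (2/1067) = -1, so (2/1067)^2 = +1.
Reciprocity: 29 ≡ 1 and 1067 ≡ 3 (mod 4), so (29/1067) = +(1067/29).
Reduce top mod 29: now compute (23/29).
Reciprocity: 23 ≡ 3 and 29 ≡ 1 (mod 4), so (23/29) = +(29/23).
Reduce top mod 23: now compute (6/23).
Pull out 2: since 23 ≡ 7 (mod 8), (2/23) = +1.
Reciprocity: 3 ≡ 3 and 23 ≡ 3 (mod 4), so (3/23) = −(23/3).
Reduce top mod 3: now compute (2/3).
Pull out 2: since 3 ≡ 3 (mod 8), (2/3) = -1.
Reached (1/3) = 1. Collecting the sign flips along the way, the symbol is +1.

1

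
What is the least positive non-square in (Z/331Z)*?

2

(2/331) = −1, so 2 is the smallest positive non-residue mod 331.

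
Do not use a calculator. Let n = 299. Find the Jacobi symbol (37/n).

Reciprocity: 37 ≡ 1 and 299 ≡ 3 (mod 4), so (37/299) = +(299/37).
Reduce top mod 37: now compute (3/37).
Reciprocity: 3 ≡ 3 and 37 ≡ 1 (mod 4), so (3/37) = +(37/3).
Reduce top mod 3: now compute (1/3).
Reached (1/3) = 1. Collecting the sign flips along the way, the symbol is +1.

1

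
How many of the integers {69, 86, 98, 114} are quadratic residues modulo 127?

2

(69/127) = +1 → QR.
(86/127) = -1 → non-residue.
(98/127) = +1 → QR.
(114/127) = -1 → non-residue.
Total quadratic residues among the 4: 2.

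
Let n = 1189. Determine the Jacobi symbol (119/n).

-1

Reciprocity: 119 ≡ 3 and 1189 ≡ 1 (mod 4), so (119/1189) = +(1189/119).
Reduce top mod 119: now compute (118/119).
Pull out 2: since 119 ≡ 7 (mod 8), (2/119) = +1.
Reciprocity: 59 ≡ 3 and 119 ≡ 3 (mod 4), so (59/119) = −(119/59).
Reduce top mod 59: now compute (1/59).
Reached (1/59) = 1. Collecting the sign flips along the way, the symbol is -1.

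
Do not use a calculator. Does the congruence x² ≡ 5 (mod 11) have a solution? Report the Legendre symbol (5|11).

Euler's criterion: (5/11) ≡ 5^5 (mod 11).
5^2 ≡ 3 (mod 11)
5^4 ≡ 9 (mod 11)
5^5 = 5^(4+1) ≡ 1 (mod 11).
Result is 1, so (5/11) = 1.

1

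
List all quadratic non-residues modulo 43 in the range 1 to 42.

2 3 5 7 8 12 18 19 20 22 26 27 28 29 30 32 33 34 37 39 42

Square k = 1,…,21 (k and 43−k give the same square):
1²=1, 2²=4, 3²=9, 4²=16, 5²=25, 6²=36, 7²≡6, 8²≡21, 9²≡38, 10²≡14, 11²≡35, 12²≡15, 13²≡40, 14²≡24, 15²≡10, 16²≡41, 17²≡31, 18²≡23, 19²≡17, 20²≡13, 21²≡11 (mod 43).
The residues are {1, 4, 6, 9, 10, 11, 13, 14, 15, 16, 17, 21, 23, 24, 25, 31, 35, 36, 38, 40, 41}; the non-residues are the remaining 21 nonzero classes.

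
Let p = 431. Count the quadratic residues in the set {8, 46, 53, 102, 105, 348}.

(8/431) = +1 → QR.
(46/431) = +1 → QR.
(53/431) = +1 → QR.
(102/431) = -1 → non-residue.
(105/431) = -1 → non-residue.
(348/431) = +1 → QR.
Total quadratic residues among the 6: 4.

4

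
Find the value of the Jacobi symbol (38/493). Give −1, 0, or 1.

1

Pull out 2: since 493 ≡ 5 (mod 8), (2/493) = -1.
Reciprocity: 19 ≡ 3 and 493 ≡ 1 (mod 4), so (19/493) = +(493/19).
Reduce top mod 19: now compute (18/19).
Pull out 2: since 19 ≡ 3 (mod 8), (2/19) = -1.
Reciprocity: 9 ≡ 1 and 19 ≡ 3 (mod 4), so (9/19) = +(19/9).
Reduce top mod 9: now compute (1/9).
Reached (1/9) = 1. Collecting the sign flips along the way, the symbol is +1.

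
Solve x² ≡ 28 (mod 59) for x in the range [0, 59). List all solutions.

Since 59 ≡ 3 (mod 4), a square root of 28 is 28^((59+1)/4) = 28^15 mod 59.
Repeated squaring: 28^2≡17, 28^4≡53, 28^8≡36 (mod 59).
28^15 = 28^(8+4+2+1) ≡ 21 (mod 59).
Check: 21² = 441 ≡ 28 (mod 59). The two roots are 21 and 38.

21, 38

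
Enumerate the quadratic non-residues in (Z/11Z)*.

2 6 7 8 10

Square k = 1,…,5 (k and 11−k give the same square):
1²=1, 2²=4, 3²=9, 4²≡5, 5²≡3 (mod 11).
The residues are {1, 3, 4, 5, 9}; the non-residues are the remaining 5 nonzero classes.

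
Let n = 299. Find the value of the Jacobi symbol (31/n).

-1

Reciprocity: 31 ≡ 3 and 299 ≡ 3 (mod 4), so (31/299) = −(299/31).
Reduce top mod 31: now compute (20/31).
Pull out 2^2: since 31 ≡ 7 (mod 8), (2/31) = +1, so (2/31)^2 = +1.
Reciprocity: 5 ≡ 1 and 31 ≡ 3 (mod 4), so (5/31) = +(31/5).
Reduce top mod 5: now compute (1/5).
Reached (1/5) = 1. Collecting the sign flips along the way, the symbol is -1.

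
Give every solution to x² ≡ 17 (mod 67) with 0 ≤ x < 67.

Since 67 ≡ 3 (mod 4), a square root of 17 is 17^((67+1)/4) = 17^17 mod 67.
Repeated squaring: 17^2≡21, 17^4≡39, 17^8≡47, 17^16≡65 (mod 67).
17^17 = 17^(16+1) ≡ 33 (mod 67).
Check: 33² = 1089 ≡ 17 (mod 67). The two roots are 33 and 34.

33, 34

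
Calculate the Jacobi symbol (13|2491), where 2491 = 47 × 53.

-1

Reciprocity: 13 ≡ 1 and 2491 ≡ 3 (mod 4), so (13/2491) = +(2491/13).
Reduce top mod 13: now compute (8/13).
Pull out 2^3: since 13 ≡ 5 (mod 8), (2/13) = -1, so (2/13)^3 = -1.
Reached (1/13) = 1. Collecting the sign flips along the way, the symbol is -1.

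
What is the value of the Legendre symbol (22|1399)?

1

Pull out 2: since 1399 ≡ 7 (mod 8), (2/1399) = +1.
Reciprocity: 11 ≡ 3 and 1399 ≡ 3 (mod 4), so (11/1399) = −(1399/11).
Reduce top mod 11: now compute (2/11).
Pull out 2: since 11 ≡ 3 (mod 8), (2/11) = -1.
Reached (1/11) = 1. Collecting the sign flips along the way, the symbol is +1.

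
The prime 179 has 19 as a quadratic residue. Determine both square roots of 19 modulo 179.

Since 179 ≡ 3 (mod 4), a square root of 19 is 19^((179+1)/4) = 19^45 mod 179.
Repeated squaring: 19^2≡3, 19^4≡9, 19^8≡81, 19^16≡117, 19^32≡85 (mod 179).
19^45 = 19^(32+8+4+1) ≡ 52 (mod 179).
Check: 52² = 2704 ≡ 19 (mod 179). The two roots are 52 and 127.

52, 127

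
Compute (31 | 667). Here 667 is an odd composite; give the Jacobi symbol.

Reciprocity: 31 ≡ 3 and 667 ≡ 3 (mod 4), so (31/667) = −(667/31).
Reduce top mod 31: now compute (16/31).
Pull out 2^4: since 31 ≡ 7 (mod 8), (2/31) = +1, so (2/31)^4 = +1.
Reached (1/31) = 1. Collecting the sign flips along the way, the symbol is -1.

-1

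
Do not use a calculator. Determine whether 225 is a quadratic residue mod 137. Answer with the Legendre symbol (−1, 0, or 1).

First reduce: 225 ≡ 88 (mod 137).
Pull out 2^3: since 137 ≡ 1 (mod 8), (2/137) = +1, so (2/137)^3 = +1.
Reciprocity: 11 ≡ 3 and 137 ≡ 1 (mod 4), so (11/137) = +(137/11).
Reduce top mod 11: now compute (5/11).
Reciprocity: 5 ≡ 1 and 11 ≡ 3 (mod 4), so (5/11) = +(11/5).
Reduce top mod 5: now compute (1/5).
Reached (1/5) = 1. Collecting the sign flips along the way, the symbol is +1.

1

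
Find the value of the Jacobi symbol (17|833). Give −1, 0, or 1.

0

Reciprocity: 17 ≡ 1 and 833 ≡ 1 (mod 4), so (17/833) = +(833/17).
Reduce top mod 17: now compute (0/17).
Top reduces to 0: gcd > 1, so the symbol is 0.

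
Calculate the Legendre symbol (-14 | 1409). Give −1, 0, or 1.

First reduce: -14 ≡ 1395 (mod 1409).
Reciprocity: 1395 ≡ 3 and 1409 ≡ 1 (mod 4), so (1395/1409) = +(1409/1395).
Reduce top mod 1395: now compute (14/1395).
Pull out 2: since 1395 ≡ 3 (mod 8), (2/1395) = -1.
Reciprocity: 7 ≡ 3 and 1395 ≡ 3 (mod 4), so (7/1395) = −(1395/7).
Reduce top mod 7: now compute (2/7).
Pull out 2: since 7 ≡ 7 (mod 8), (2/7) = +1.
Reached (1/7) = 1. Collecting the sign flips along the way, the symbol is +1.

1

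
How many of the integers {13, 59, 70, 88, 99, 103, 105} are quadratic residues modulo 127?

(13/127) = +1 → QR.
(59/127) = -1 → non-residue.
(70/127) = +1 → QR.
(88/127) = +1 → QR.
(99/127) = +1 → QR.
(103/127) = +1 → QR.
(105/127) = -1 → non-residue.
Total quadratic residues among the 7: 5.

5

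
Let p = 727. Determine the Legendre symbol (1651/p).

1

First reduce: 1651 ≡ 197 (mod 727).
Reciprocity: 197 ≡ 1 and 727 ≡ 3 (mod 4), so (197/727) = +(727/197).
Reduce top mod 197: now compute (136/197).
Pull out 2^3: since 197 ≡ 5 (mod 8), (2/197) = -1, so (2/197)^3 = -1.
Reciprocity: 17 ≡ 1 and 197 ≡ 1 (mod 4), so (17/197) = +(197/17).
Reduce top mod 17: now compute (10/17).
Pull out 2: since 17 ≡ 1 (mod 8), (2/17) = +1.
Reciprocity: 5 ≡ 1 and 17 ≡ 1 (mod 4), so (5/17) = +(17/5).
Reduce top mod 5: now compute (2/5).
Pull out 2: since 5 ≡ 5 (mod 8), (2/5) = -1.
Reached (1/5) = 1. Collecting the sign flips along the way, the symbol is +1.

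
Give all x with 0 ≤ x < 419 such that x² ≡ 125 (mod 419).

Since 419 ≡ 3 (mod 4), a square root of 125 is 125^((419+1)/4) = 125^105 mod 419.
Repeated squaring: 125^2≡122, 125^4≡219, 125^8≡195, 125^16≡315, 125^32≡341, 125^64≡218 (mod 419).
125^105 = 125^(64+32+8+1) ≡ 205 (mod 419).
Check: 205² = 42025 ≡ 125 (mod 419). The two roots are 205 and 214.

205, 214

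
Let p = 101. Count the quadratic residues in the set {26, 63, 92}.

(26/101) = -1 → non-residue.
(63/101) = -1 → non-residue.
(92/101) = +1 → QR.
Total quadratic residues among the 3: 1.

1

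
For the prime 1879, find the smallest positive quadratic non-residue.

3

(2/1879) = +1, so 2 is a residue.
(3/1879) = −1, so 3 is the smallest positive non-residue mod 1879.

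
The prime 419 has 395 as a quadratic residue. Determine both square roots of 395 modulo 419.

Since 419 ≡ 3 (mod 4), a square root of 395 is 395^((419+1)/4) = 395^105 mod 419.
Repeated squaring: 395^2≡157, 395^4≡347, 395^8≡156, 395^16≡34, 395^32≡318, 395^64≡145 (mod 419).
395^105 = 395^(64+32+8+1) ≡ 121 (mod 419).
Check: 121² = 14641 ≡ 395 (mod 419). The two roots are 121 and 298.

121, 298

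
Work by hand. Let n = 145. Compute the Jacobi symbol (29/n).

Reciprocity: 29 ≡ 1 and 145 ≡ 1 (mod 4), so (29/145) = +(145/29).
Reduce top mod 29: now compute (0/29).
Top reduces to 0: gcd > 1, so the symbol is 0.

0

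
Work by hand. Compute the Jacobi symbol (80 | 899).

1

Pull out 2^4: since 899 ≡ 3 (mod 8), (2/899) = -1, so (2/899)^4 = +1.
Reciprocity: 5 ≡ 1 and 899 ≡ 3 (mod 4), so (5/899) = +(899/5).
Reduce top mod 5: now compute (4/5).
Pull out 2^2: since 5 ≡ 5 (mod 8), (2/5) = -1, so (2/5)^2 = +1.
Reached (1/5) = 1. Collecting the sign flips along the way, the symbol is +1.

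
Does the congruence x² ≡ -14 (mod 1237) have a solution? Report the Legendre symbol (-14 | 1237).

First reduce: -14 ≡ 1223 (mod 1237).
Reciprocity: 1223 ≡ 3 and 1237 ≡ 1 (mod 4), so (1223/1237) = +(1237/1223).
Reduce top mod 1223: now compute (14/1223).
Pull out 2: since 1223 ≡ 7 (mod 8), (2/1223) = +1.
Reciprocity: 7 ≡ 3 and 1223 ≡ 3 (mod 4), so (7/1223) = −(1223/7).
Reduce top mod 7: now compute (5/7).
Reciprocity: 5 ≡ 1 and 7 ≡ 3 (mod 4), so (5/7) = +(7/5).
Reduce top mod 5: now compute (2/5).
Pull out 2: since 5 ≡ 5 (mod 8), (2/5) = -1.
Reached (1/5) = 1. Collecting the sign flips along the way, the symbol is +1.

1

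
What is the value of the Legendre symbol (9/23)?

1

Reciprocity: 9 ≡ 1 and 23 ≡ 3 (mod 4), so (9/23) = +(23/9).
Reduce top mod 9: now compute (5/9).
Reciprocity: 5 ≡ 1 and 9 ≡ 1 (mod 4), so (5/9) = +(9/5).
Reduce top mod 5: now compute (4/5).
Pull out 2^2: since 5 ≡ 5 (mod 8), (2/5) = -1, so (2/5)^2 = +1.
Reached (1/5) = 1. Collecting the sign flips along the way, the symbol is +1.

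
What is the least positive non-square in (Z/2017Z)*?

(2/2017) = +1, so 2 is a residue.
(3/2017) = +1, so 3 is a residue.
(4/2017) = +1, so 4 is a residue.
(5/2017) = −1, so 5 is the smallest positive non-residue mod 2017.

5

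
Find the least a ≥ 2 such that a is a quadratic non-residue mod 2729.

3

(2/2729) = +1, so 2 is a residue.
(3/2729) = −1, so 3 is the smallest positive non-residue mod 2729.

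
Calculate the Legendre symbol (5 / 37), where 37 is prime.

-1

Reciprocity: 5 ≡ 1 and 37 ≡ 1 (mod 4), so (5/37) = +(37/5).
Reduce top mod 5: now compute (2/5).
Pull out 2: since 5 ≡ 5 (mod 8), (2/5) = -1.
Reached (1/5) = 1. Collecting the sign flips along the way, the symbol is -1.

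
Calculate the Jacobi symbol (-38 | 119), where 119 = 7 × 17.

1

First reduce: -38 ≡ 81 (mod 119).
Reciprocity: 81 ≡ 1 and 119 ≡ 3 (mod 4), so (81/119) = +(119/81).
Reduce top mod 81: now compute (38/81).
Pull out 2: since 81 ≡ 1 (mod 8), (2/81) = +1.
Reciprocity: 19 ≡ 3 and 81 ≡ 1 (mod 4), so (19/81) = +(81/19).
Reduce top mod 19: now compute (5/19).
Reciprocity: 5 ≡ 1 and 19 ≡ 3 (mod 4), so (5/19) = +(19/5).
Reduce top mod 5: now compute (4/5).
Pull out 2^2: since 5 ≡ 5 (mod 8), (2/5) = -1, so (2/5)^2 = +1.
Reached (1/5) = 1. Collecting the sign flips along the way, the symbol is +1.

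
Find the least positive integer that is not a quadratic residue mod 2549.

2

(2/2549) = −1, so 2 is the smallest positive non-residue mod 2549.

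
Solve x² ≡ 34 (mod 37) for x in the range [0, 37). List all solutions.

37 ≡ 1 (mod 4), so we find a root by search.
Trying successive values, 16² = 256 ≡ 34 (mod 37). The other root is 37 − 16 = 21.

16, 21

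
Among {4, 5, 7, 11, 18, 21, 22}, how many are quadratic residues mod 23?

2

(4/23) = +1 → QR.
(5/23) = -1 → non-residue.
(7/23) = -1 → non-residue.
(11/23) = -1 → non-residue.
(18/23) = +1 → QR.
(21/23) = -1 → non-residue.
(22/23) = -1 → non-residue.
Total quadratic residues among the 7: 2.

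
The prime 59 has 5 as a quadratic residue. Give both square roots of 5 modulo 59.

Since 59 ≡ 3 (mod 4), a square root of 5 is 5^((59+1)/4) = 5^15 mod 59.
Repeated squaring: 5^2≡25, 5^4≡35, 5^8≡45 (mod 59).
5^15 = 5^(8+4+2+1) ≡ 51 (mod 59).
Check: 51² = 2601 ≡ 5 (mod 59). The two roots are 8 and 51.

8, 51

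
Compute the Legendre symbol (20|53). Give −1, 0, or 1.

-1

Pull out 2^2: since 53 ≡ 5 (mod 8), (2/53) = -1, so (2/53)^2 = +1.
Reciprocity: 5 ≡ 1 and 53 ≡ 1 (mod 4), so (5/53) = +(53/5).
Reduce top mod 5: now compute (3/5).
Reciprocity: 3 ≡ 3 and 5 ≡ 1 (mod 4), so (3/5) = +(5/3).
Reduce top mod 3: now compute (2/3).
Pull out 2: since 3 ≡ 3 (mod 8), (2/3) = -1.
Reached (1/3) = 1. Collecting the sign flips along the way, the symbol is -1.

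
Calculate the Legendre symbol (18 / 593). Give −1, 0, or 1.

1

Euler's criterion: (18/593) ≡ 18^296 (mod 593).
18^2 ≡ 324 (mod 593)
18^4 ≡ 15 (mod 593)
18^8 ≡ 225 (mod 593)
18^16 ≡ 220 (mod 593)
18^32 ≡ 367 (mod 593)
18^64 ≡ 78 (mod 593)
18^128 ≡ 154 (mod 593)
18^256 ≡ 589 (mod 593)
18^296 = 18^(256+32+8) ≡ 1 (mod 593).
Result is 1, so (18/593) = 1.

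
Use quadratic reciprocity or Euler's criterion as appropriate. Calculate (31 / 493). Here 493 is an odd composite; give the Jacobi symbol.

1

Reciprocity: 31 ≡ 3 and 493 ≡ 1 (mod 4), so (31/493) = +(493/31).
Reduce top mod 31: now compute (28/31).
Pull out 2^2: since 31 ≡ 7 (mod 8), (2/31) = +1, so (2/31)^2 = +1.
Reciprocity: 7 ≡ 3 and 31 ≡ 3 (mod 4), so (7/31) = −(31/7).
Reduce top mod 7: now compute (3/7).
Reciprocity: 3 ≡ 3 and 7 ≡ 3 (mod 4), so (3/7) = −(7/3).
Reduce top mod 3: now compute (1/3).
Reached (1/3) = 1. Collecting the sign flips along the way, the symbol is +1.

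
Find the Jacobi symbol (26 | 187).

Pull out 2: since 187 ≡ 3 (mod 8), (2/187) = -1.
Reciprocity: 13 ≡ 1 and 187 ≡ 3 (mod 4), so (13/187) = +(187/13).
Reduce top mod 13: now compute (5/13).
Reciprocity: 5 ≡ 1 and 13 ≡ 1 (mod 4), so (5/13) = +(13/5).
Reduce top mod 5: now compute (3/5).
Reciprocity: 3 ≡ 3 and 5 ≡ 1 (mod 4), so (3/5) = +(5/3).
Reduce top mod 3: now compute (2/3).
Pull out 2: since 3 ≡ 3 (mod 8), (2/3) = -1.
Reached (1/3) = 1. Collecting the sign flips along the way, the symbol is +1.

1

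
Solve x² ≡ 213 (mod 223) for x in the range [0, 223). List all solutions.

92, 131

Since 223 ≡ 3 (mod 4), a square root of 213 is 213^((223+1)/4) = 213^56 mod 223.
Repeated squaring: 213^2≡100, 213^4≡188, 213^8≡110, 213^16≡58, 213^32≡19 (mod 223).
213^56 = 213^(32+16+8) ≡ 131 (mod 223).
Check: 131² = 17161 ≡ 213 (mod 223). The two roots are 92 and 131.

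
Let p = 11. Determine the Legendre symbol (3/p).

Reciprocity: 3 ≡ 3 and 11 ≡ 3 (mod 4), so (3/11) = −(11/3).
Reduce top mod 3: now compute (2/3).
Pull out 2: since 3 ≡ 3 (mod 8), (2/3) = -1.
Reached (1/3) = 1. Collecting the sign flips along the way, the symbol is +1.

1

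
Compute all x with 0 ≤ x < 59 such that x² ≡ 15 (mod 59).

29, 30

Since 59 ≡ 3 (mod 4), a square root of 15 is 15^((59+1)/4) = 15^15 mod 59.
Repeated squaring: 15^2≡48, 15^4≡3, 15^8≡9 (mod 59).
15^15 = 15^(8+4+2+1) ≡ 29 (mod 59).
Check: 29² = 841 ≡ 15 (mod 59). The two roots are 29 and 30.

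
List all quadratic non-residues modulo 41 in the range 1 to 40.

3,6,7,11,12,13,14,15,17,19,22,24,26,27,28,29,30,34,35,38

Square k = 1,…,20 (k and 41−k give the same square):
1²=1, 2²=4, 3²=9, 4²=16, 5²=25, 6²=36, 7²≡8, 8²≡23, 9²≡40, 10²≡18, 11²≡39, 12²≡21, 13²≡5, 14²≡32, 15²≡20, 16²≡10, 17²≡2, 18²≡37, 19²≡33, 20²≡31 (mod 41).
The residues are {1, 2, 4, 5, 8, 9, 10, 16, 18, 20, 21, 23, 25, 31, 32, 33, 36, 37, 39, 40}; the non-residues are the remaining 20 nonzero classes.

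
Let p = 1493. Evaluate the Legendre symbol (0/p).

0

Top reduces to 0: gcd > 1, so the symbol is 0.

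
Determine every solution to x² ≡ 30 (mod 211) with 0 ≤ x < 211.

Since 211 ≡ 3 (mod 4), a square root of 30 is 30^((211+1)/4) = 30^53 mod 211.
Repeated squaring: 30^2≡56, 30^4≡182, 30^8≡208, 30^16≡9, 30^32≡81 (mod 211).
30^53 = 30^(32+16+4+1) ≡ 36 (mod 211).
Check: 36² = 1296 ≡ 30 (mod 211). The two roots are 36 and 175.

36, 175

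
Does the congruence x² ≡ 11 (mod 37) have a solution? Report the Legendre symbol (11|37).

1

Reciprocity: 11 ≡ 3 and 37 ≡ 1 (mod 4), so (11/37) = +(37/11).
Reduce top mod 11: now compute (4/11).
Pull out 2^2: since 11 ≡ 3 (mod 8), (2/11) = -1, so (2/11)^2 = +1.
Reached (1/11) = 1. Collecting the sign flips along the way, the symbol is +1.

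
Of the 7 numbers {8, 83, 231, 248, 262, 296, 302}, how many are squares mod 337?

(8/337) = +1 → QR.
(83/337) = -1 → non-residue.
(231/337) = -1 → non-residue.
(248/337) = -1 → non-residue.
(262/337) = +1 → QR.
(296/337) = +1 → QR.
(302/337) = -1 → non-residue.
Total quadratic residues among the 7: 3.

3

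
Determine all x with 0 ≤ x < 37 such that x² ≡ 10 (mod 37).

37 ≡ 1 (mod 4), so we find a root by search.
Trying successive values, 11² = 121 ≡ 10 (mod 37). The other root is 37 − 11 = 26.

11, 26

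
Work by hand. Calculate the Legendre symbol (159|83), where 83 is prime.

Euler's criterion: (159/83) ≡ 76^41 (mod 83).
76^2 ≡ 49 (mod 83)
76^4 ≡ 77 (mod 83)
76^8 ≡ 36 (mod 83)
76^16 ≡ 51 (mod 83)
76^32 ≡ 28 (mod 83)
76^41 = 76^(32+8+1) ≡ 82 (mod 83).
Result is 82 ≡ −1, so (159/83) = −1.

-1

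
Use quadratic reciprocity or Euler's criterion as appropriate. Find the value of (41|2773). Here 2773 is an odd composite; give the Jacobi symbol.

Reciprocity: 41 ≡ 1 and 2773 ≡ 1 (mod 4), so (41/2773) = +(2773/41).
Reduce top mod 41: now compute (26/41).
Pull out 2: since 41 ≡ 1 (mod 8), (2/41) = +1.
Reciprocity: 13 ≡ 1 and 41 ≡ 1 (mod 4), so (13/41) = +(41/13).
Reduce top mod 13: now compute (2/13).
Pull out 2: since 13 ≡ 5 (mod 8), (2/13) = -1.
Reached (1/13) = 1. Collecting the sign flips along the way, the symbol is -1.

-1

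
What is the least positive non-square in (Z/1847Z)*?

(2/1847) = +1, so 2 is a residue.
(3/1847) = +1, so 3 is a residue.
(4/1847) = +1, so 4 is a residue.
(5/1847) = −1, so 5 is the smallest positive non-residue mod 1847.

5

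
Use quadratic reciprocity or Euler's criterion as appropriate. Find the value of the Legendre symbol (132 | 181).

1

Pull out 2^2: since 181 ≡ 5 (mod 8), (2/181) = -1, so (2/181)^2 = +1.
Reciprocity: 33 ≡ 1 and 181 ≡ 1 (mod 4), so (33/181) = +(181/33).
Reduce top mod 33: now compute (16/33).
Pull out 2^4: since 33 ≡ 1 (mod 8), (2/33) = +1, so (2/33)^4 = +1.
Reached (1/33) = 1. Collecting the sign flips along the way, the symbol is +1.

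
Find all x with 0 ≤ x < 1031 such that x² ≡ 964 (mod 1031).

Since 1031 ≡ 3 (mod 4), a square root of 964 is 964^((1031+1)/4) = 964^258 mod 1031.
Repeated squaring: 964^2≡365, 964^4≡226, 964^8≡557, 964^16≡949, 964^32≡538, 964^64≡764, 964^128≡150, 964^256≡849 (mod 1031).
964^258 = 964^(256+2) ≡ 585 (mod 1031).
Check: 585² = 342225 ≡ 964 (mod 1031). The two roots are 446 and 585.

446, 585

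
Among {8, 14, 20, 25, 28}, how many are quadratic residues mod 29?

3

(8/29) = -1 → non-residue.
(14/29) = -1 → non-residue.
(20/29) = +1 → QR.
(25/29) = +1 → QR.
(28/29) = +1 → QR.
Total quadratic residues among the 5: 3.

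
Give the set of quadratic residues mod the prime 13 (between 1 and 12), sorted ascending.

1, 3, 4, 9, 10, 12

Square k = 1,…,6 (k and 13−k give the same square):
1²=1, 2²=4, 3²=9, 4²≡3, 5²≡12, 6²≡10 (mod 13).
So the quadratic residues mod 13 are {1, 3, 4, 9, 10, 12}.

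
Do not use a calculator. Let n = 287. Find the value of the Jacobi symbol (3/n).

1

Reciprocity: 3 ≡ 3 and 287 ≡ 3 (mod 4), so (3/287) = −(287/3).
Reduce top mod 3: now compute (2/3).
Pull out 2: since 3 ≡ 3 (mod 8), (2/3) = -1.
Reached (1/3) = 1. Collecting the sign flips along the way, the symbol is +1.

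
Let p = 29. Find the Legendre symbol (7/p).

1

Reciprocity: 7 ≡ 3 and 29 ≡ 1 (mod 4), so (7/29) = +(29/7).
Reduce top mod 7: now compute (1/7).
Reached (1/7) = 1. Collecting the sign flips along the way, the symbol is +1.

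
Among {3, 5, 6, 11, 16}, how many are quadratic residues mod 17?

(3/17) = -1 → non-residue.
(5/17) = -1 → non-residue.
(6/17) = -1 → non-residue.
(11/17) = -1 → non-residue.
(16/17) = +1 → QR.
Total quadratic residues among the 5: 1.

1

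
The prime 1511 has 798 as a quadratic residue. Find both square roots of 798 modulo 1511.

735, 776

Since 1511 ≡ 3 (mod 4), a square root of 798 is 798^((1511+1)/4) = 798^378 mod 1511.
Repeated squaring: 798^2≡673, 798^4≡1140, 798^8≡140, 798^16≡1468, 798^32≡338, 798^64≡919, 798^128≡1423, 798^256≡189 (mod 1511).
798^378 = 798^(256+64+32+16+8+2) ≡ 735 (mod 1511).
Check: 735² = 540225 ≡ 798 (mod 1511). The two roots are 735 and 776.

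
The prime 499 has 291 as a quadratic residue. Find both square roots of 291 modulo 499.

Since 499 ≡ 3 (mod 4), a square root of 291 is 291^((499+1)/4) = 291^125 mod 499.
Repeated squaring: 291^2≡350, 291^4≡245, 291^8≡145, 291^16≡67, 291^32≡497, 291^64≡4 (mod 499).
291^125 = 291^(64+32+16+8+4+1) ≡ 296 (mod 499).
Check: 296² = 87616 ≡ 291 (mod 499). The two roots are 203 and 296.

203, 296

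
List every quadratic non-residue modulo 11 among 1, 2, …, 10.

2, 6, 7, 8, 10

Square k = 1,…,5 (k and 11−k give the same square):
1²=1, 2²=4, 3²=9, 4²≡5, 5²≡3 (mod 11).
The residues are {1, 3, 4, 5, 9}; the non-residues are the remaining 5 nonzero classes.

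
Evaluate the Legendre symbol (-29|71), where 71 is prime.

-1

First reduce: -29 ≡ 42 (mod 71).
Pull out 2: since 71 ≡ 7 (mod 8), (2/71) = +1.
Reciprocity: 21 ≡ 1 and 71 ≡ 3 (mod 4), so (21/71) = +(71/21).
Reduce top mod 21: now compute (8/21).
Pull out 2^3: since 21 ≡ 5 (mod 8), (2/21) = -1, so (2/21)^3 = -1.
Reached (1/21) = 1. Collecting the sign flips along the way, the symbol is -1.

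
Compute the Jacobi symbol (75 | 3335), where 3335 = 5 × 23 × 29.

0

Reciprocity: 75 ≡ 3 and 3335 ≡ 3 (mod 4), so (75/3335) = −(3335/75).
Reduce top mod 75: now compute (35/75).
Reciprocity: 35 ≡ 3 and 75 ≡ 3 (mod 4), so (35/75) = −(75/35).
Reduce top mod 35: now compute (5/35).
Reciprocity: 5 ≡ 1 and 35 ≡ 3 (mod 4), so (5/35) = +(35/5).
Reduce top mod 5: now compute (0/5).
Top reduces to 0: gcd > 1, so the symbol is 0.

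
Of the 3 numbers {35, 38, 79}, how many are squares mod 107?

2

(35/107) = +1 → QR.
(38/107) = -1 → non-residue.
(79/107) = +1 → QR.
Total quadratic residues among the 3: 2.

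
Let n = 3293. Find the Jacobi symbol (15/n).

1

Reciprocity: 15 ≡ 3 and 3293 ≡ 1 (mod 4), so (15/3293) = +(3293/15).
Reduce top mod 15: now compute (8/15).
Pull out 2^3: since 15 ≡ 7 (mod 8), (2/15) = +1, so (2/15)^3 = +1.
Reached (1/15) = 1. Collecting the sign flips along the way, the symbol is +1.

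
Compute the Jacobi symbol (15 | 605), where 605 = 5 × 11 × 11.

0

Reciprocity: 15 ≡ 3 and 605 ≡ 1 (mod 4), so (15/605) = +(605/15).
Reduce top mod 15: now compute (5/15).
Reciprocity: 5 ≡ 1 and 15 ≡ 3 (mod 4), so (5/15) = +(15/5).
Reduce top mod 5: now compute (0/5).
Top reduces to 0: gcd > 1, so the symbol is 0.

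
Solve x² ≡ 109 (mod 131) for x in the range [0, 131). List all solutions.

41, 90

Since 131 ≡ 3 (mod 4), a square root of 109 is 109^((131+1)/4) = 109^33 mod 131.
Repeated squaring: 109^2≡91, 109^4≡28, 109^8≡129, 109^16≡4, 109^32≡16 (mod 131).
109^33 = 109^(32+1) ≡ 41 (mod 131).
Check: 41² = 1681 ≡ 109 (mod 131). The two roots are 41 and 90.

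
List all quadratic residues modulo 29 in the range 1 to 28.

1, 4, 5, 6, 7, 9, 13, 16, 20, 22, 23, 24, 25, 28

Square k = 1,…,14 (k and 29−k give the same square):
1²=1, 2²=4, 3²=9, 4²=16, 5²=25, 6²≡7, 7²≡20, 8²≡6, 9²≡23, 10²≡13, 11²≡5, 12²≡28, 13²≡24, 14²≡22 (mod 29).
So the quadratic residues mod 29 are {1, 4, 5, 6, 7, 9, 13, 16, 20, 22, 23, 24, 25, 28}.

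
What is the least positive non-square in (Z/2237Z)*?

2

(2/2237) = −1, so 2 is the smallest positive non-residue mod 2237.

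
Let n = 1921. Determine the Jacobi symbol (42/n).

-1

Pull out 2: since 1921 ≡ 1 (mod 8), (2/1921) = +1.
Reciprocity: 21 ≡ 1 and 1921 ≡ 1 (mod 4), so (21/1921) = +(1921/21).
Reduce top mod 21: now compute (10/21).
Pull out 2: since 21 ≡ 5 (mod 8), (2/21) = -1.
Reciprocity: 5 ≡ 1 and 21 ≡ 1 (mod 4), so (5/21) = +(21/5).
Reduce top mod 5: now compute (1/5).
Reached (1/5) = 1. Collecting the sign flips along the way, the symbol is -1.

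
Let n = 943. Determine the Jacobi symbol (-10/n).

First reduce: -10 ≡ 933 (mod 943).
Reciprocity: 933 ≡ 1 and 943 ≡ 3 (mod 4), so (933/943) = +(943/933).
Reduce top mod 933: now compute (10/933).
Pull out 2: since 933 ≡ 5 (mod 8), (2/933) = -1.
Reciprocity: 5 ≡ 1 and 933 ≡ 1 (mod 4), so (5/933) = +(933/5).
Reduce top mod 5: now compute (3/5).
Reciprocity: 3 ≡ 3 and 5 ≡ 1 (mod 4), so (3/5) = +(5/3).
Reduce top mod 3: now compute (2/3).
Pull out 2: since 3 ≡ 3 (mod 8), (2/3) = -1.
Reached (1/3) = 1. Collecting the sign flips along the way, the symbol is +1.

1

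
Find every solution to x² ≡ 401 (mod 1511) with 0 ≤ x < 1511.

Since 1511 ≡ 3 (mod 4), a square root of 401 is 401^((1511+1)/4) = 401^378 mod 1511.
Repeated squaring: 401^2≡635, 401^4≡1299, 401^8≡1125, 401^16≡918, 401^32≡1097, 401^64≡653, 401^128≡307, 401^256≡567 (mod 1511).
401^378 = 401^(256+64+32+16+8+2) ≡ 823 (mod 1511).
Check: 823² = 677329 ≡ 401 (mod 1511). The two roots are 688 and 823.

688, 823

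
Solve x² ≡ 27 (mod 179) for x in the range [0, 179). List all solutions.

Since 179 ≡ 3 (mod 4), a square root of 27 is 27^((179+1)/4) = 27^45 mod 179.
Repeated squaring: 27^2≡13, 27^4≡169, 27^8≡100, 27^16≡155, 27^32≡39 (mod 179).
27^45 = 27^(32+8+4+1) ≡ 57 (mod 179).
Check: 57² = 3249 ≡ 27 (mod 179). The two roots are 57 and 122.

57, 122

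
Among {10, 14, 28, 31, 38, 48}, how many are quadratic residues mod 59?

2

(10/59) = -1 → non-residue.
(14/59) = -1 → non-residue.
(28/59) = +1 → QR.
(31/59) = -1 → non-residue.
(38/59) = -1 → non-residue.
(48/59) = +1 → QR.
Total quadratic residues among the 6: 2.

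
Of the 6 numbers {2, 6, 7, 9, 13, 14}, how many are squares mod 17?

3

(2/17) = +1 → QR.
(6/17) = -1 → non-residue.
(7/17) = -1 → non-residue.
(9/17) = +1 → QR.
(13/17) = +1 → QR.
(14/17) = -1 → non-residue.
Total quadratic residues among the 6: 3.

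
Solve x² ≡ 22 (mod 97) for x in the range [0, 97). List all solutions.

97 ≡ 1 (mod 4), so we find a root by search.
Trying successive values, 33² = 1089 ≡ 22 (mod 97). The other root is 97 − 33 = 64.

33, 64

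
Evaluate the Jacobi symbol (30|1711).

Pull out 2: since 1711 ≡ 7 (mod 8), (2/1711) = +1.
Reciprocity: 15 ≡ 3 and 1711 ≡ 3 (mod 4), so (15/1711) = −(1711/15).
Reduce top mod 15: now compute (1/15).
Reached (1/15) = 1. Collecting the sign flips along the way, the symbol is -1.

-1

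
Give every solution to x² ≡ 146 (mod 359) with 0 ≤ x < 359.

Since 359 ≡ 3 (mod 4), a square root of 146 is 146^((359+1)/4) = 146^90 mod 359.
Repeated squaring: 146^2≡135, 146^4≡275, 146^8≡235, 146^16≡298, 146^32≡131, 146^64≡288 (mod 359).
146^90 = 146^(64+16+8+2) ≡ 187 (mod 359).
Check: 187² = 34969 ≡ 146 (mod 359). The two roots are 172 and 187.

172, 187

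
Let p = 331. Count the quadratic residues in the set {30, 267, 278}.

1

(30/331) = +1 → QR.
(267/331) = -1 → non-residue.
(278/331) = -1 → non-residue.
Total quadratic residues among the 3: 1.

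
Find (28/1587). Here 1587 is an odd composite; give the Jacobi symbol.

1

Pull out 2^2: since 1587 ≡ 3 (mod 8), (2/1587) = -1, so (2/1587)^2 = +1.
Reciprocity: 7 ≡ 3 and 1587 ≡ 3 (mod 4), so (7/1587) = −(1587/7).
Reduce top mod 7: now compute (5/7).
Reciprocity: 5 ≡ 1 and 7 ≡ 3 (mod 4), so (5/7) = +(7/5).
Reduce top mod 5: now compute (2/5).
Pull out 2: since 5 ≡ 5 (mod 8), (2/5) = -1.
Reached (1/5) = 1. Collecting the sign flips along the way, the symbol is +1.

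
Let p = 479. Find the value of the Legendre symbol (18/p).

Euler's criterion: (18/479) ≡ 18^239 (mod 479).
18^2 ≡ 324 (mod 479)
18^4 ≡ 75 (mod 479)
18^8 ≡ 356 (mod 479)
18^16 ≡ 280 (mod 479)
18^32 ≡ 323 (mod 479)
18^64 ≡ 386 (mod 479)
18^128 ≡ 27 (mod 479)
18^239 = 18^(128+64+32+8+4+2+1) ≡ 1 (mod 479).
Result is 1, so (18/479) = 1.

1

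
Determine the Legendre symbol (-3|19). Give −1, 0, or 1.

1

First reduce: -3 ≡ 16 (mod 19).
Pull out 2^4: since 19 ≡ 3 (mod 8), (2/19) = -1, so (2/19)^4 = +1.
Reached (1/19) = 1. Collecting the sign flips along the way, the symbol is +1.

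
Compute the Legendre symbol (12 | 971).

1

Euler's criterion: (12/971) ≡ 12^485 (mod 971).
12^2 ≡ 144 (mod 971)
12^4 ≡ 345 (mod 971)
12^8 ≡ 563 (mod 971)
12^16 ≡ 423 (mod 971)
12^32 ≡ 265 (mod 971)
12^64 ≡ 313 (mod 971)
12^128 ≡ 869 (mod 971)
12^256 ≡ 694 (mod 971)
12^485 = 12^(256+128+64+32+4+1) ≡ 1 (mod 971).
Result is 1, so (12/971) = 1.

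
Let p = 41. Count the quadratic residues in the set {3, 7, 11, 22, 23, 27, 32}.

2

(3/41) = -1 → non-residue.
(7/41) = -1 → non-residue.
(11/41) = -1 → non-residue.
(22/41) = -1 → non-residue.
(23/41) = +1 → QR.
(27/41) = -1 → non-residue.
(32/41) = +1 → QR.
Total quadratic residues among the 7: 2.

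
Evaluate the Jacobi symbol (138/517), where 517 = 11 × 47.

1

Pull out 2: since 517 ≡ 5 (mod 8), (2/517) = -1.
Reciprocity: 69 ≡ 1 and 517 ≡ 1 (mod 4), so (69/517) = +(517/69).
Reduce top mod 69: now compute (34/69).
Pull out 2: since 69 ≡ 5 (mod 8), (2/69) = -1.
Reciprocity: 17 ≡ 1 and 69 ≡ 1 (mod 4), so (17/69) = +(69/17).
Reduce top mod 17: now compute (1/17).
Reached (1/17) = 1. Collecting the sign flips along the way, the symbol is +1.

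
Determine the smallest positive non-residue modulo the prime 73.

(2/73) = +1, so 2 is a residue.
(3/73) = +1, so 3 is a residue.
(4/73) = +1, so 4 is a residue.
(5/73) = −1, so 5 is the smallest positive non-residue mod 73.

5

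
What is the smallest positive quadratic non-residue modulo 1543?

(2/1543) = +1, so 2 is a residue.
(3/1543) = −1, so 3 is the smallest positive non-residue mod 1543.

3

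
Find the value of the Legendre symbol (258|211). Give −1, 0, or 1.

Euler's criterion: (258/211) ≡ 47^105 (mod 211).
47^2 ≡ 99 (mod 211)
47^4 ≡ 95 (mod 211)
47^8 ≡ 163 (mod 211)
47^16 ≡ 194 (mod 211)
47^32 ≡ 78 (mod 211)
47^64 ≡ 176 (mod 211)
47^105 = 47^(64+32+8+1) ≡ 1 (mod 211).
Result is 1, so (258/211) = 1.

1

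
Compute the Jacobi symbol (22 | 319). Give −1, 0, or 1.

0

Pull out 2: since 319 ≡ 7 (mod 8), (2/319) = +1.
Reciprocity: 11 ≡ 3 and 319 ≡ 3 (mod 4), so (11/319) = −(319/11).
Reduce top mod 11: now compute (0/11).
Top reduces to 0: gcd > 1, so the symbol is 0.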